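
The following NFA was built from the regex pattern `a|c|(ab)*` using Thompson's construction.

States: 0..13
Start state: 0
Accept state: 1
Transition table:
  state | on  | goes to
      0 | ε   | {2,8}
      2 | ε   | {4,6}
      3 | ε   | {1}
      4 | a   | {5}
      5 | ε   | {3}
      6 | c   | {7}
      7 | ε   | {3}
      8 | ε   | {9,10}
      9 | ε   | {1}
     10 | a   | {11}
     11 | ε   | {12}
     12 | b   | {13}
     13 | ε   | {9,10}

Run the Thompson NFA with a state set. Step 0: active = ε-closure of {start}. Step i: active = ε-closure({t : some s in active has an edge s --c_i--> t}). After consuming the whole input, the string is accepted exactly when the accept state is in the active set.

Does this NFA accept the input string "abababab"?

Answer: ACCEPT

Trace:
S₀ = ε-closure({0}) = {0,1,2,4,6,8,9,10}
'a' @ 1: {1,3,5,11,12}  ✓accept
'b' @ 2: {1,9,10,13}  ✓accept
'a' @ 3: {11,12}
'b' @ 4: {1,9,10,13}  ✓accept
'a' @ 5: {11,12}
'b' @ 6: {1,9,10,13}  ✓accept
'a' @ 7: {11,12}
'b' @ 8: {1,9,10,13}  ✓accept
end set {1,9,10,13} — state 1 in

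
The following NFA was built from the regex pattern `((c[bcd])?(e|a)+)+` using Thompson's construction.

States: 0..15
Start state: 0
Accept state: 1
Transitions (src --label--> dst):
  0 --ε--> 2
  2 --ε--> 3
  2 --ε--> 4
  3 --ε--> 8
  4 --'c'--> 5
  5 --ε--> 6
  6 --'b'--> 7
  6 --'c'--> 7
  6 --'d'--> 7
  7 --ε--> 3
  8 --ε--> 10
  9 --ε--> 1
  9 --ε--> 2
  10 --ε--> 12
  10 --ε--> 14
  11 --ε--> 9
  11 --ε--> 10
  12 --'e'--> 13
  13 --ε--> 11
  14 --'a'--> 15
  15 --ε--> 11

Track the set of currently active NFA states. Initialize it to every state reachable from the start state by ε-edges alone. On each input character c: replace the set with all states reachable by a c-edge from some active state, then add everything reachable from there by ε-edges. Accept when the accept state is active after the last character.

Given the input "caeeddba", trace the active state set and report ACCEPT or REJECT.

Answer: REJECT

Steps:
initial (ε-close {0}): {0,2,3,4,8,10,12,14}
'c' @ 1: {5,6}
'a' @ 2: {}  — dead — no transitions
rest 'eeddba' ignored (set empty)
end set {} — state 1 not in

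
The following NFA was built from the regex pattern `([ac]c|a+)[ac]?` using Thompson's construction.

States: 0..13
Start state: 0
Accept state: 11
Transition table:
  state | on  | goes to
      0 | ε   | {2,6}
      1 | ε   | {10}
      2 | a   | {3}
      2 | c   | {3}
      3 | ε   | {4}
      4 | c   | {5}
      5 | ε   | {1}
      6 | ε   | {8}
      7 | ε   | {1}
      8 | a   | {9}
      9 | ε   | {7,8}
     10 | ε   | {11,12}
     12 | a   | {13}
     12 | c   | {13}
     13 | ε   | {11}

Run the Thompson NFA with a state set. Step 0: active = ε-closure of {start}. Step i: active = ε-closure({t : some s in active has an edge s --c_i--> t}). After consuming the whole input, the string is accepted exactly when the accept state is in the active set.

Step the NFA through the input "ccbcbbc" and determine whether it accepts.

Answer: REJECT

Trace:
initial (ε-close {0}): {0,2,6,8}
'c' @ 1: {3,4}
'c' @ 2: {1,5,10,11,12}  (accept∈set)
'b' @ 3: {}  — state set empty
rest 'cbbc' ignored (set empty)
end set {} — state 11 not in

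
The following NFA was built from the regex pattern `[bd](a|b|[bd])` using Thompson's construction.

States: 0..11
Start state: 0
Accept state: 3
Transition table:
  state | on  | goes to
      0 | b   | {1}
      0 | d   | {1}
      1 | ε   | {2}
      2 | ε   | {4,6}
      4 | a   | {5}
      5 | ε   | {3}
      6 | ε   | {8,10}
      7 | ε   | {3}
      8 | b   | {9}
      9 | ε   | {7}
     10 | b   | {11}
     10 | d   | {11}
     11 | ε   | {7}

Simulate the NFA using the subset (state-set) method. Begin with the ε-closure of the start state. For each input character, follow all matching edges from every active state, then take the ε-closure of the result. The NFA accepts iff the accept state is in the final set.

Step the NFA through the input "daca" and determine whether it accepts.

start: ε-closure({0}) = {0}
'd' @ 1: {1,2,4,6,8,10}
'a' @ 2: {3,5}  [accepting]
'c' @ 3: {}  — state set empty
rest 'a' ignored (set empty)
final: {}; accept 3 not in set

Answer: REJECT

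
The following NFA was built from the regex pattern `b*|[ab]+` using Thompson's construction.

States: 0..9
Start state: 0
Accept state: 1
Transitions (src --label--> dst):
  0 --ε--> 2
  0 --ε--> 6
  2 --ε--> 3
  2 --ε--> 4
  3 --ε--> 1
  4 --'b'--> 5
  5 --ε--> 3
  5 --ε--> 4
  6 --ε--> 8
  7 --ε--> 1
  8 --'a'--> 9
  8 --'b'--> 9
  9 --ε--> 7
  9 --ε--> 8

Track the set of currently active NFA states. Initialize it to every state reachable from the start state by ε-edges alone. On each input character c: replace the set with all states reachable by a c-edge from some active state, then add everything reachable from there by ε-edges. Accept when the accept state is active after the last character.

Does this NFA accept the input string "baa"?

start: ε-closure({0}) = {0,1,2,3,4,6,8}
'b' @ 1: {1,3,4,5,7,8,9}  (accept∈set)
'a' @ 2: {1,7,8,9}  (accept∈set)
'a' @ 3: {1,7,8,9}  (accept∈set)
after full input: {1,7,8,9}  (accept=1 in)

Answer: ACCEPT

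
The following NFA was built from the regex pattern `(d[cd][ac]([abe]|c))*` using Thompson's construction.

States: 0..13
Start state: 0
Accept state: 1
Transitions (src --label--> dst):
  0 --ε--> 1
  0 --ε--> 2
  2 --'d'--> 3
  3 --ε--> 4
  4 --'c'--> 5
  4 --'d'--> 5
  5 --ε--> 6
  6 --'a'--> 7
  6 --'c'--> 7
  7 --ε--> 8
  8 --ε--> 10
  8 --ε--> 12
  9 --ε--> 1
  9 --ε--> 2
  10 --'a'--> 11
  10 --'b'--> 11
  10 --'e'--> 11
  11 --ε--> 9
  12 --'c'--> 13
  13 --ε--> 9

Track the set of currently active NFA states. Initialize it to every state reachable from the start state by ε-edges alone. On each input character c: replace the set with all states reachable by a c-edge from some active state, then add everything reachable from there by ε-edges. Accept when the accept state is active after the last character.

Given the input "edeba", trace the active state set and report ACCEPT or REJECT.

Answer: REJECT

Trace:
start: ε-closure({0}) = {0,1,2}
'e' @ 1: {}  — state set empty
rest 'deba' ignored (set empty)
final: {}; accept 1 not in set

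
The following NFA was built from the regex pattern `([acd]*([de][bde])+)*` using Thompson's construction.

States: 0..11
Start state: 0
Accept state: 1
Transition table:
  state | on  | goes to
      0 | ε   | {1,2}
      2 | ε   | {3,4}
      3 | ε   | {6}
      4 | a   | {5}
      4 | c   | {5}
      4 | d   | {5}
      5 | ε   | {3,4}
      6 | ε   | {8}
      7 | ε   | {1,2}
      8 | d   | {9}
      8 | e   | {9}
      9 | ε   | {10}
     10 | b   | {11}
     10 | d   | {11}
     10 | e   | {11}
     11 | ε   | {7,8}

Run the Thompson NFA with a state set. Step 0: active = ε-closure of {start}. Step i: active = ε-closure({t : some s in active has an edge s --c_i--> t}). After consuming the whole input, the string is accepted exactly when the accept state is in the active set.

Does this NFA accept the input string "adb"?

Answer: ACCEPT

Steps:
initial (ε-close {0}): {0,1,2,3,4,6,8}
'a' @ 1: {3,4,5,6,8}
'd' @ 2: {3,4,5,6,8,9,10}
'b' @ 3: {1,2,3,4,6,7,8,11}  [accepting]
final: {1,2,3,4,6,7,8,11}; accept 1 in set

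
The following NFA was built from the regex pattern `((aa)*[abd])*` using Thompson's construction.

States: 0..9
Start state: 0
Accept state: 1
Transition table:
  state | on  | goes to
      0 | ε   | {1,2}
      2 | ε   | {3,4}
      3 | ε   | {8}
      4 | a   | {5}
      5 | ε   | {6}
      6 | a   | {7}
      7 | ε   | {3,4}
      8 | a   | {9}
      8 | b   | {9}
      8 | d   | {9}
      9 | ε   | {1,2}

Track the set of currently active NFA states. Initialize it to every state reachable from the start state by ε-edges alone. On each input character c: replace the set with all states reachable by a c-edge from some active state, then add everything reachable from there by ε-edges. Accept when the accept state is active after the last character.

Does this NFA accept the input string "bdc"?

S₀ = ε-closure({0}) = {0,1,2,3,4,8}
'b' @ 1: {1,2,3,4,8,9}  ✓accept
'd' @ 2: {1,2,3,4,8,9}  ✓accept
'c' @ 3: {}  — no active states
final: {}; accept 1 not in set

Answer: REJECT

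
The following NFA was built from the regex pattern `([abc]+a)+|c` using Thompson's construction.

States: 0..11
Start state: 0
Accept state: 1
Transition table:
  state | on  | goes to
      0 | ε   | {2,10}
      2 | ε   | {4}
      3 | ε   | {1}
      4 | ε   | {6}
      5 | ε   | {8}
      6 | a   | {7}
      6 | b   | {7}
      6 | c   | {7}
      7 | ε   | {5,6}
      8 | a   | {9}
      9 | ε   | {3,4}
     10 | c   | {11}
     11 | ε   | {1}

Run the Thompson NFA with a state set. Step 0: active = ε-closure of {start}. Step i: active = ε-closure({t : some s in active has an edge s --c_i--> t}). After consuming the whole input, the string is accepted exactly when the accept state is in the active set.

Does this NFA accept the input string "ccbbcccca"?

S₀ = ε-closure({0}) = {0,2,4,6,10}
'c' @ 1: {1,5,6,7,8,11}  (accept∈set)
'c' @ 2: {5,6,7,8}
'b' @ 3: {5,6,7,8}
'b' @ 4: {5,6,7,8}
'c' @ 5: {5,6,7,8}
'c' @ 6: {5,6,7,8}
'c' @ 7: {5,6,7,8}
'c' @ 8: {5,6,7,8}
'a' @ 9: {1,3,4,5,6,7,8,9}  (accept∈set)
after full input: {1,3,4,5,6,7,8,9}  (accept=1 in)

Answer: ACCEPT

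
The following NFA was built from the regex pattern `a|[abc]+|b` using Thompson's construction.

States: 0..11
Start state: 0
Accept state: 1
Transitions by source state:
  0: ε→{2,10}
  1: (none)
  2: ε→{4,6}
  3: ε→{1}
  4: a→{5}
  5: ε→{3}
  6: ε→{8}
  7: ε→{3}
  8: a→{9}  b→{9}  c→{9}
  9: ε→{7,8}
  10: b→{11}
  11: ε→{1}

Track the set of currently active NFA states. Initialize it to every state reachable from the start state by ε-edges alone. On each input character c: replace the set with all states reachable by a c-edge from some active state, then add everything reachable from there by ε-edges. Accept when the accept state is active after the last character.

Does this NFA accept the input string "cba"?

Answer: ACCEPT

Steps:
S₀ = ε-closure({0}) = {0,2,4,6,8,10}
'c' @ 1: {1,3,7,8,9}  (accept∈set)
'b' @ 2: {1,3,7,8,9}  (accept∈set)
'a' @ 3: {1,3,7,8,9}  (accept∈set)
end set {1,3,7,8,9} — state 1 in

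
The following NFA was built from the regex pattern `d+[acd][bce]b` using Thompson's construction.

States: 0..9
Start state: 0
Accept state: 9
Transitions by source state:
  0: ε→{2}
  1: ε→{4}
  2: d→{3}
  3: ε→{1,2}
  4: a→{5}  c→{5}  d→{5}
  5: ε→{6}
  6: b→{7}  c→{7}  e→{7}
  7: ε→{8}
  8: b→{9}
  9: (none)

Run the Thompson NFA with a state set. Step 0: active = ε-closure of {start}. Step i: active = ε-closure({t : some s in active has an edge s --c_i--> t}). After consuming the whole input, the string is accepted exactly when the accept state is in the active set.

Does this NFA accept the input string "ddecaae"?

start: ε-closure({0}) = {0,2}
'd' @ 1: {1,2,3,4}
'd' @ 2: {1,2,3,4,5,6}
'e' @ 3: {7,8}
'c' @ 4: {}  — no active states
rest 'aae' ignored (set empty)
end set {} — state 9 not in

Answer: REJECT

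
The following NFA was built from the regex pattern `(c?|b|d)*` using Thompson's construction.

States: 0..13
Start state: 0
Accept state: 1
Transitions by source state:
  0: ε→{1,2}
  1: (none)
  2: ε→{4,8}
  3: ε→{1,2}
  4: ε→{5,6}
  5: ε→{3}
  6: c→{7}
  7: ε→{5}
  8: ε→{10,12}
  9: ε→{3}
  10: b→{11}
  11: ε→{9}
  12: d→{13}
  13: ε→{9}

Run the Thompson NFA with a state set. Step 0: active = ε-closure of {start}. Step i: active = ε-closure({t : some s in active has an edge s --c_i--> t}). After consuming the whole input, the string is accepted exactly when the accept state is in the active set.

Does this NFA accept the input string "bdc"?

initial (ε-close {0}): {0,1,2,3,4,5,6,8,10,12}
'b' @ 1: {1,2,3,4,5,6,8,9,10,11,12}  ✓accept
'd' @ 2: {1,2,3,4,5,6,8,9,10,12,13}  ✓accept
'c' @ 3: {1,2,3,4,5,6,7,8,10,12}  ✓accept
end set {1,2,3,4,5,6,7,8,10,12} — state 1 in

Answer: ACCEPT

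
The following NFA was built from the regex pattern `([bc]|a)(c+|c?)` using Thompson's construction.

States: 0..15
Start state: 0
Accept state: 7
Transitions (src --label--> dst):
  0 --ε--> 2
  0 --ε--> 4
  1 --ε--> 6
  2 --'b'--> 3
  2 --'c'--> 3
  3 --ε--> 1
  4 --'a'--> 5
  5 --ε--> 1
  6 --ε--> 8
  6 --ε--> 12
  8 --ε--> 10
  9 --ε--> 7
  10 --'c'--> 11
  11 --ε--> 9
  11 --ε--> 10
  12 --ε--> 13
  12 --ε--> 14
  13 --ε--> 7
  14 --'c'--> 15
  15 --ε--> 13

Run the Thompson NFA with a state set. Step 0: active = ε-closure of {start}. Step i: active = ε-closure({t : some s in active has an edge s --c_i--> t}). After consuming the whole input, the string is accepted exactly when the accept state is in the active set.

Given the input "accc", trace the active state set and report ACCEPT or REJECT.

Answer: ACCEPT

Trace:
S₀ = ε-closure({0}) = {0,2,4}
'a' @ 1: {1,5,6,7,8,10,12,13,14}  [accepting]
'c' @ 2: {7,9,10,11,13,15}  [accepting]
'c' @ 3: {7,9,10,11}  [accepting]
'c' @ 4: {7,9,10,11}  [accepting]
end set {7,9,10,11} — state 7 in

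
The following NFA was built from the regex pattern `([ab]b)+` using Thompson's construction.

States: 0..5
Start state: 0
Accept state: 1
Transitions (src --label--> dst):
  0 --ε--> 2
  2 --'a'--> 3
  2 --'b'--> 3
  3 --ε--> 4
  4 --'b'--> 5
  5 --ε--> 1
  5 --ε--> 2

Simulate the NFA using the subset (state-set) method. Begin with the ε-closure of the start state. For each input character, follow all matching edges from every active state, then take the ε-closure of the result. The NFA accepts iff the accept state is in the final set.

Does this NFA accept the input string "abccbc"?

S₀ = ε-closure({0}) = {0,2}
'a' @ 1: {3,4}
'b' @ 2: {1,2,5}  (accept∈set)
'c' @ 3: {}  — no active states
rest 'cbc' ignored (set empty)
end set {} — state 1 not in

Answer: REJECT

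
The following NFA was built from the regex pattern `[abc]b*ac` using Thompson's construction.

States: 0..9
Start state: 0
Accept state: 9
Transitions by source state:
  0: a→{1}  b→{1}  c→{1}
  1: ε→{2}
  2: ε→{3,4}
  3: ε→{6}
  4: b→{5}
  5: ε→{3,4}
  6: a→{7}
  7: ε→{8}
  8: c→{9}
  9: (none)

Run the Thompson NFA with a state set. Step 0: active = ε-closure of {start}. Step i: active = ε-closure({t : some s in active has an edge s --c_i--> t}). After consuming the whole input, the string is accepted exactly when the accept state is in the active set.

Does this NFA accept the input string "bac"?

Answer: ACCEPT

Derivation:
initial (ε-close {0}): {0}
'b' @ 1: {1,2,3,4,6}
'a' @ 2: {7,8}
'c' @ 3: {9}  (accept∈set)
final: {9}; accept 9 in set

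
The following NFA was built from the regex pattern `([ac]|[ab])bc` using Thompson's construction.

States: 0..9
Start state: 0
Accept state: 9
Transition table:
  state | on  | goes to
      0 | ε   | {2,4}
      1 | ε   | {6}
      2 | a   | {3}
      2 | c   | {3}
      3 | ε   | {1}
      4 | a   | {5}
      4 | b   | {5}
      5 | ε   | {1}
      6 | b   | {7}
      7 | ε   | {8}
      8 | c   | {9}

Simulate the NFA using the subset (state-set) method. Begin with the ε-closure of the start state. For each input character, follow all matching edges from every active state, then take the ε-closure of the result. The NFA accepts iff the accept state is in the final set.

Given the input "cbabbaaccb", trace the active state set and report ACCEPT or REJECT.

initial (ε-close {0}): {0,2,4}
'c' @ 1: {1,3,6}
'b' @ 2: {7,8}
'a' @ 3: {}  — dead — no transitions
rest 'bbaaccb' ignored (set empty)
final: {}; accept 9 not in set

Answer: REJECT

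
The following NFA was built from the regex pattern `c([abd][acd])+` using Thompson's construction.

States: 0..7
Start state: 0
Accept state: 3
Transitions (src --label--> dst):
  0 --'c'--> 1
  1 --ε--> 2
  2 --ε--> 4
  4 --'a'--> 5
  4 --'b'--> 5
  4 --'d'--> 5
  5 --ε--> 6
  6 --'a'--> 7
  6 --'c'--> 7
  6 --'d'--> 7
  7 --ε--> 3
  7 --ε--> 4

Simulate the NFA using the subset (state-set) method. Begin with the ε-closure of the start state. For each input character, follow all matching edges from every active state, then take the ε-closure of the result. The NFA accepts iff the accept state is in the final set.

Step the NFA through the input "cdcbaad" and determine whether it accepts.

initial (ε-close {0}): {0}
'c' @ 1: {1,2,4}
'd' @ 2: {5,6}
'c' @ 3: {3,4,7}  (accept∈set)
'b' @ 4: {5,6}
'a' @ 5: {3,4,7}  (accept∈set)
'a' @ 6: {5,6}
'd' @ 7: {3,4,7}  (accept∈set)
after full input: {3,4,7}  (accept=3 in)

Answer: ACCEPT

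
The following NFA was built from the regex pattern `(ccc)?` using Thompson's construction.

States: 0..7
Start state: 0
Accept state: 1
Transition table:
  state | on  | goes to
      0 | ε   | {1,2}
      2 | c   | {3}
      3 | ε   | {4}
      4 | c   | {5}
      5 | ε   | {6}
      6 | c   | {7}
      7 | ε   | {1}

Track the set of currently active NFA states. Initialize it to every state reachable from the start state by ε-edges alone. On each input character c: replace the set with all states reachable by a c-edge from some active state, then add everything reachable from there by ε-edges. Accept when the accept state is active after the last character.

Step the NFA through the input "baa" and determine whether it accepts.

Answer: REJECT

Steps:
S₀ = ε-closure({0}) = {0,1,2}
'b' @ 1: {}  — state set empty
rest 'aa' ignored (set empty)
after full input: {}  (accept=1 not in)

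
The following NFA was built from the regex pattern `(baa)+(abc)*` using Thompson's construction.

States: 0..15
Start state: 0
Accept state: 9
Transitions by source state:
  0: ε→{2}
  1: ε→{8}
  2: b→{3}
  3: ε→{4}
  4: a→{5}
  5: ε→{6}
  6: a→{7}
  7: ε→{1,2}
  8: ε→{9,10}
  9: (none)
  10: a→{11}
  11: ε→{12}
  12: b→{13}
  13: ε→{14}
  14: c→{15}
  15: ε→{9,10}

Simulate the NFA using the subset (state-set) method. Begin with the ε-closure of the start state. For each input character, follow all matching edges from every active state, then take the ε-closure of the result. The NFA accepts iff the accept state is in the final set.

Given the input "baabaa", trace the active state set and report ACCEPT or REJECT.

Answer: ACCEPT

Steps:
S₀ = ε-closure({0}) = {0,2}
'b' @ 1: {3,4}
'a' @ 2: {5,6}
'a' @ 3: {1,2,7,8,9,10}  [accepting]
'b' @ 4: {3,4}
'a' @ 5: {5,6}
'a' @ 6: {1,2,7,8,9,10}  [accepting]
end set {1,2,7,8,9,10} — state 9 in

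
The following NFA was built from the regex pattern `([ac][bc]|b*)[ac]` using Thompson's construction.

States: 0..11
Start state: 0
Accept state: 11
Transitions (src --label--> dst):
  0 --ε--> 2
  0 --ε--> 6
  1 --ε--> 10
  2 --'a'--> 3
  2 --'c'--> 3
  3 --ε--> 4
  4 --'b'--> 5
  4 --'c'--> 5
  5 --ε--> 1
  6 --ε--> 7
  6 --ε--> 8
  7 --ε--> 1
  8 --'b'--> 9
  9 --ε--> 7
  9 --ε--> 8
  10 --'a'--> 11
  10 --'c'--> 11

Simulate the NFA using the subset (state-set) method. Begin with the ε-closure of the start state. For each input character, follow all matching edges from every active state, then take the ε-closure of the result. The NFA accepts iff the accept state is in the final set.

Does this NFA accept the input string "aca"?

Answer: ACCEPT

Derivation:
S₀ = ε-closure({0}) = {0,1,2,6,7,8,10}
'a' @ 1: {3,4,11}  ✓accept
'c' @ 2: {1,5,10}
'a' @ 3: {11}  ✓accept
after full input: {11}  (accept=11 in)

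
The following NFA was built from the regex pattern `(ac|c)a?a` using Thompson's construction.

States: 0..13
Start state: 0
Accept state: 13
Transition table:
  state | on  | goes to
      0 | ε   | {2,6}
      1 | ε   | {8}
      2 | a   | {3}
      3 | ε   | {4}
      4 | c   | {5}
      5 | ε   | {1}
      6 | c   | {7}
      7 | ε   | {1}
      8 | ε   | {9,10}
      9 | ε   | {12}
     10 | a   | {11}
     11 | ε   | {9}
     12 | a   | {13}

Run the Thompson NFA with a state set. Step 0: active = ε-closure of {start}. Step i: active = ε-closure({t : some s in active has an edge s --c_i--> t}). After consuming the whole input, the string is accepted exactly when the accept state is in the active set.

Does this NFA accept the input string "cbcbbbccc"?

S₀ = ε-closure({0}) = {0,2,6}
'c' @ 1: {1,7,8,9,10,12}
'b' @ 2: {}  — state set empty
rest 'cbbbccc' ignored (set empty)
final: {}; accept 13 not in set

Answer: REJECT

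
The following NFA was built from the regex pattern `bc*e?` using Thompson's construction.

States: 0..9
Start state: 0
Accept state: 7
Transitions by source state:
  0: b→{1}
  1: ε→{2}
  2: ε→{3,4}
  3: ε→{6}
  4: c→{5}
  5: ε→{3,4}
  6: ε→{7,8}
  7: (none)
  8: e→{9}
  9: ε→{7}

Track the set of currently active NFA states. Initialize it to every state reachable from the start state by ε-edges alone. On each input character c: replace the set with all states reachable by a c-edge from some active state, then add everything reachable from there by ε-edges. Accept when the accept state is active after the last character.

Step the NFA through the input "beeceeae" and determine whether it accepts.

Answer: REJECT

Steps:
initial (ε-close {0}): {0}
'b' @ 1: {1,2,3,4,6,7,8}  (accept∈set)
'e' @ 2: {7,9}  (accept∈set)
'e' @ 3: {}  — no active states
rest 'ceeae' ignored (set empty)
final: {}; accept 7 not in set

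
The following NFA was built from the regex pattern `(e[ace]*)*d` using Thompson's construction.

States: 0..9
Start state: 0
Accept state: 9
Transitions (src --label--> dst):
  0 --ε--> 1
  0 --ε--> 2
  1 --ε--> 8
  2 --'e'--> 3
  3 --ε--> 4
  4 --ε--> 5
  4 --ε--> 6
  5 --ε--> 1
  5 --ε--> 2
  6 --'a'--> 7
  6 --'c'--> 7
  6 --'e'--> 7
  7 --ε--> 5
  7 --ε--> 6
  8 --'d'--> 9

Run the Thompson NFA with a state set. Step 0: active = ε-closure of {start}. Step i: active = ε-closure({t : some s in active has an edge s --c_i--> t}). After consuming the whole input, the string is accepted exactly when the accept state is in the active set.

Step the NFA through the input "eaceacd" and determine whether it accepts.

Answer: ACCEPT

Derivation:
S₀ = ε-closure({0}) = {0,1,2,8}
'e' @ 1: {1,2,3,4,5,6,8}
'a' @ 2: {1,2,5,6,7,8}
'c' @ 3: {1,2,5,6,7,8}
'e' @ 4: {1,2,3,4,5,6,7,8}
'a' @ 5: {1,2,5,6,7,8}
'c' @ 6: {1,2,5,6,7,8}
'd' @ 7: {9}  ✓accept
final: {9}; accept 9 in set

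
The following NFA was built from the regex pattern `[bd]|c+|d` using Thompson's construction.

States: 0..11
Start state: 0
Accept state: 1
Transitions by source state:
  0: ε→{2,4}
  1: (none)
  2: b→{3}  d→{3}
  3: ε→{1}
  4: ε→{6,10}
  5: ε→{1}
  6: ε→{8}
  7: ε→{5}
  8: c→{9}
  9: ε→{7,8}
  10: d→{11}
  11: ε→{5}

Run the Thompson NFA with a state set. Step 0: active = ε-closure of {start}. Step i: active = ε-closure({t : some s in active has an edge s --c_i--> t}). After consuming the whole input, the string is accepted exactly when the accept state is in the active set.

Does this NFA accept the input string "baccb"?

initial (ε-close {0}): {0,2,4,6,8,10}
'b' @ 1: {1,3}  [accepting]
'a' @ 2: {}  — dead — no transitions
rest 'ccb' ignored (set empty)
end set {} — state 1 not in

Answer: REJECT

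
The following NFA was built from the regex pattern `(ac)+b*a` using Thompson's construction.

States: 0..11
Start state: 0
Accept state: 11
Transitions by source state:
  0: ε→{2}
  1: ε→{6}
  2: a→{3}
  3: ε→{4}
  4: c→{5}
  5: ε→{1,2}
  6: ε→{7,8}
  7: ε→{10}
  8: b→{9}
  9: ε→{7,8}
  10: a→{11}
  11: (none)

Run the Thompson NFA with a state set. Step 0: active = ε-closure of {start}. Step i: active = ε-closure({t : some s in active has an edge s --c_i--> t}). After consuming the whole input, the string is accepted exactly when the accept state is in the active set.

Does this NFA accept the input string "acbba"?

Answer: ACCEPT

Trace:
start: ε-closure({0}) = {0,2}
'a' @ 1: {3,4}
'c' @ 2: {1,2,5,6,7,8,10}
'b' @ 3: {7,8,9,10}
'b' @ 4: {7,8,9,10}
'a' @ 5: {11}  ✓accept
end set {11} — state 11 in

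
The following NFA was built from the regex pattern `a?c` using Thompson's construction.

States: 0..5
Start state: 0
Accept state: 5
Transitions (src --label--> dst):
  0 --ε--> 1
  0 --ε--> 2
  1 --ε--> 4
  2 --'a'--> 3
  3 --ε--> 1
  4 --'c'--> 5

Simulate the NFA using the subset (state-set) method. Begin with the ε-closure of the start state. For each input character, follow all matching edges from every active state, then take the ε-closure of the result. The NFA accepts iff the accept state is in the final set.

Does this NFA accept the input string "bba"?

S₀ = ε-closure({0}) = {0,1,2,4}
'b' @ 1: {}  — dead — no transitions
rest 'ba' ignored (set empty)
after full input: {}  (accept=5 not in)

Answer: REJECT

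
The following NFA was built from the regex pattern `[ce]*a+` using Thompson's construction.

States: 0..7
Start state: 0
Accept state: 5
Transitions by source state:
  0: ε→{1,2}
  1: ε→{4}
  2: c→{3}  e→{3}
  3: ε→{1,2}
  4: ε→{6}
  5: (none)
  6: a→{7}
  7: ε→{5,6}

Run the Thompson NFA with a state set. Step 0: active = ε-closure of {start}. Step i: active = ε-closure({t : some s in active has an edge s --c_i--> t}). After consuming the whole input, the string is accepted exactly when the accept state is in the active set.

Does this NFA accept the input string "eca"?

Answer: ACCEPT

Trace:
S₀ = ε-closure({0}) = {0,1,2,4,6}
'e' @ 1: {1,2,3,4,6}
'c' @ 2: {1,2,3,4,6}
'a' @ 3: {5,6,7}  ✓accept
after full input: {5,6,7}  (accept=5 in)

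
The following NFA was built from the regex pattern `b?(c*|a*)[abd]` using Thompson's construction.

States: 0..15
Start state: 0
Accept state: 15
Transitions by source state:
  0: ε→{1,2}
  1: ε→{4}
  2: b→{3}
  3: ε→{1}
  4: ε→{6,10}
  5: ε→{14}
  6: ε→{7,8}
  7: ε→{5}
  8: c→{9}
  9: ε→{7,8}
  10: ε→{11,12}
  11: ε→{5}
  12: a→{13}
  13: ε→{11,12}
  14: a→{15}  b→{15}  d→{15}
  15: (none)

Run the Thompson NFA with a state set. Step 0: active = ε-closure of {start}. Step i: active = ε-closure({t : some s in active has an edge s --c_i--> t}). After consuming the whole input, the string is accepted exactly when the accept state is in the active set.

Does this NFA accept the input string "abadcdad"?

initial (ε-close {0}): {0,1,2,4,5,6,7,8,10,11,12,14}
'a' @ 1: {5,11,12,13,14,15}  (accept∈set)
'b' @ 2: {15}  (accept∈set)
'a' @ 3: {}  — state set empty
rest 'dcdad' ignored (set empty)
final: {}; accept 15 not in set

Answer: REJECT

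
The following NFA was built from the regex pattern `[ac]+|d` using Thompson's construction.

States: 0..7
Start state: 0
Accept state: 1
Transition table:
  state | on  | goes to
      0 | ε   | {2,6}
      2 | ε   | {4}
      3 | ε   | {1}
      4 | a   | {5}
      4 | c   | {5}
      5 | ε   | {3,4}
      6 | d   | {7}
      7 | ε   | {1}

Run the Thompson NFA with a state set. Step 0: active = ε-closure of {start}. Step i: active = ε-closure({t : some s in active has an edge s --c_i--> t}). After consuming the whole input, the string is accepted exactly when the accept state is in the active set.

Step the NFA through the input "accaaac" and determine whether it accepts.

initial (ε-close {0}): {0,2,4,6}
'a' @ 1: {1,3,4,5}  [accepting]
'c' @ 2: {1,3,4,5}  [accepting]
'c' @ 3: {1,3,4,5}  [accepting]
'a' @ 4: {1,3,4,5}  [accepting]
'a' @ 5: {1,3,4,5}  [accepting]
'a' @ 6: {1,3,4,5}  [accepting]
'c' @ 7: {1,3,4,5}  [accepting]
end set {1,3,4,5} — state 1 in

Answer: ACCEPT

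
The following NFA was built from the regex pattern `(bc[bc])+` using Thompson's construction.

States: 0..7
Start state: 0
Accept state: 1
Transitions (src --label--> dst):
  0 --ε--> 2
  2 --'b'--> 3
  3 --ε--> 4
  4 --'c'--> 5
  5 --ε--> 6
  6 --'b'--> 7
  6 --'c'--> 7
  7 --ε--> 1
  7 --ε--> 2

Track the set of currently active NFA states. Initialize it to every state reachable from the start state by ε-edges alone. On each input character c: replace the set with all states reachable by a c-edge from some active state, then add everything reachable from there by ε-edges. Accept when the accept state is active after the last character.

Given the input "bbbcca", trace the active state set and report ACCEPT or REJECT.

Answer: REJECT

Trace:
start: ε-closure({0}) = {0,2}
'b' @ 1: {3,4}
'b' @ 2: {}  — no active states
rest 'bcca' ignored (set empty)
final: {}; accept 1 not in set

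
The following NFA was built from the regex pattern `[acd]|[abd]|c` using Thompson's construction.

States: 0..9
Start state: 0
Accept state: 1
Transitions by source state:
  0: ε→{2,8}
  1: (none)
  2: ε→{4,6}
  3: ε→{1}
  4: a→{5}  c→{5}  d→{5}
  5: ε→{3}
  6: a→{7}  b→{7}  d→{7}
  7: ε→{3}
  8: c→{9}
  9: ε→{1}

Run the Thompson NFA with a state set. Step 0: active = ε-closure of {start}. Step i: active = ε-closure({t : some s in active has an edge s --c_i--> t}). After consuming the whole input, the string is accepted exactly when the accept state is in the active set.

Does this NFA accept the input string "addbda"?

Answer: REJECT

Derivation:
initial (ε-close {0}): {0,2,4,6,8}
'a' @ 1: {1,3,5,7}  (accept∈set)
'd' @ 2: {}  — state set empty
rest 'dbda' ignored (set empty)
after full input: {}  (accept=1 not in)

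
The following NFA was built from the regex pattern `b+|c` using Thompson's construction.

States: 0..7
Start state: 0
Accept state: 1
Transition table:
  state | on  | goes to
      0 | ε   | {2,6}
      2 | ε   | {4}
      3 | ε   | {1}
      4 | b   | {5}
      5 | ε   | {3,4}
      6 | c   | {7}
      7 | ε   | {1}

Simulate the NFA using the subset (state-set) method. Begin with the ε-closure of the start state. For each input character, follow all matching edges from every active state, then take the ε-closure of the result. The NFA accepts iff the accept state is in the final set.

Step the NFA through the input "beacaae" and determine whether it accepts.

initial (ε-close {0}): {0,2,4,6}
'b' @ 1: {1,3,4,5}  (accept∈set)
'e' @ 2: {}  — no active states
rest 'acaae' ignored (set empty)
end set {} — state 1 not in

Answer: REJECT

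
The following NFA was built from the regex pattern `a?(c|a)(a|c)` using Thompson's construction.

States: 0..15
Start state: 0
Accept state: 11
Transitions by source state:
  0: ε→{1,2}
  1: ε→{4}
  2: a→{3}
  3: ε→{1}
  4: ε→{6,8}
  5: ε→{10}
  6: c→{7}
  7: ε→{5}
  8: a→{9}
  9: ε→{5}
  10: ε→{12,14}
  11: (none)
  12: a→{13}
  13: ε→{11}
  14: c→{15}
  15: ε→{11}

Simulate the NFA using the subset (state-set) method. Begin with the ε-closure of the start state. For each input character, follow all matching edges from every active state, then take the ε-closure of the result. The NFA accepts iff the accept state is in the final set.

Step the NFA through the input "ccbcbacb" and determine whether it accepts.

S₀ = ε-closure({0}) = {0,1,2,4,6,8}
'c' @ 1: {5,7,10,12,14}
'c' @ 2: {11,15}  (accept∈set)
'b' @ 3: {}  — state set empty
rest 'cbacb' ignored (set empty)
final: {}; accept 11 not in set

Answer: REJECT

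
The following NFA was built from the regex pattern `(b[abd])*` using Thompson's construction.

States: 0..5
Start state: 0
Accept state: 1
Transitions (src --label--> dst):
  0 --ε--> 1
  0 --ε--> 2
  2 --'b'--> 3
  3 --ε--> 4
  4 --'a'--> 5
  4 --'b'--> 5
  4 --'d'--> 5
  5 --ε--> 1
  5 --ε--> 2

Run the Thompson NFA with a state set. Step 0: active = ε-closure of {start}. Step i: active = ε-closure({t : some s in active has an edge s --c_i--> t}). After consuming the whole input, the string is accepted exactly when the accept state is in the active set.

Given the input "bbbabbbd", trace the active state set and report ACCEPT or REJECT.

initial (ε-close {0}): {0,1,2}
'b' @ 1: {3,4}
'b' @ 2: {1,2,5}  ✓accept
'b' @ 3: {3,4}
'a' @ 4: {1,2,5}  ✓accept
'b' @ 5: {3,4}
'b' @ 6: {1,2,5}  ✓accept
'b' @ 7: {3,4}
'd' @ 8: {1,2,5}  ✓accept
final: {1,2,5}; accept 1 in set

Answer: ACCEPT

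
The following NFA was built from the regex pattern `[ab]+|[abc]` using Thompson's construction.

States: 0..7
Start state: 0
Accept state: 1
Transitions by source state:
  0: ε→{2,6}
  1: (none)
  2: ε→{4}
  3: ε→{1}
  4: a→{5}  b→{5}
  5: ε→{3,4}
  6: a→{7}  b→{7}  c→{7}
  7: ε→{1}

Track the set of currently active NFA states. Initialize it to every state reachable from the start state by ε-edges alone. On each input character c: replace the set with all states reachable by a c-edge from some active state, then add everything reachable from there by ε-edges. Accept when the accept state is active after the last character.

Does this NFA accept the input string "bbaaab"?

start: ε-closure({0}) = {0,2,4,6}
'b' @ 1: {1,3,4,5,7}  ✓accept
'b' @ 2: {1,3,4,5}  ✓accept
'a' @ 3: {1,3,4,5}  ✓accept
'a' @ 4: {1,3,4,5}  ✓accept
'a' @ 5: {1,3,4,5}  ✓accept
'b' @ 6: {1,3,4,5}  ✓accept
end set {1,3,4,5} — state 1 in

Answer: ACCEPT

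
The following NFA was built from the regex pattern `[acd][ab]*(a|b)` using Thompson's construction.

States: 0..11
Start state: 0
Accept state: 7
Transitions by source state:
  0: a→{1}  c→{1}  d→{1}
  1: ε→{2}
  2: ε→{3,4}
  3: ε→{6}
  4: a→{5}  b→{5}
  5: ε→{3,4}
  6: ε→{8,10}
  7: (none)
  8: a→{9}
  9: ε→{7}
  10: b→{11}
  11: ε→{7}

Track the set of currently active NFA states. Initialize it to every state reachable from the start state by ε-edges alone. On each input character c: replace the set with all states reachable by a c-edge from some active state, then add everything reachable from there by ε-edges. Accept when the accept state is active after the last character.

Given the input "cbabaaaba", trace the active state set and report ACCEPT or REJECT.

Answer: ACCEPT

Trace:
S₀ = ε-closure({0}) = {0}
'c' @ 1: {1,2,3,4,6,8,10}
'b' @ 2: {3,4,5,6,7,8,10,11}  [accepting]
'a' @ 3: {3,4,5,6,7,8,9,10}  [accepting]
'b' @ 4: {3,4,5,6,7,8,10,11}  [accepting]
'a' @ 5: {3,4,5,6,7,8,9,10}  [accepting]
'a' @ 6: {3,4,5,6,7,8,9,10}  [accepting]
'a' @ 7: {3,4,5,6,7,8,9,10}  [accepting]
'b' @ 8: {3,4,5,6,7,8,10,11}  [accepting]
'a' @ 9: {3,4,5,6,7,8,9,10}  [accepting]
final: {3,4,5,6,7,8,9,10}; accept 7 in set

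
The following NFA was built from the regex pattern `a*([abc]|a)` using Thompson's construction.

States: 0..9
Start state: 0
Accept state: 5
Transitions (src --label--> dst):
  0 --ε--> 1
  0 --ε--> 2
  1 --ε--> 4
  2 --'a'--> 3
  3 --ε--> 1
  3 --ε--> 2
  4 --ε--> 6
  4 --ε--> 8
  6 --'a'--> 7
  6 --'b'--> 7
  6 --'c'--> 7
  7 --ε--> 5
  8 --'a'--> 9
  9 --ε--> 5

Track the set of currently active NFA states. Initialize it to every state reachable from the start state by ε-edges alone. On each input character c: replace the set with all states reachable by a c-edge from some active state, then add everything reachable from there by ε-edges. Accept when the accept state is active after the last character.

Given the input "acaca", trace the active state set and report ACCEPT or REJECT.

start: ε-closure({0}) = {0,1,2,4,6,8}
'a' @ 1: {1,2,3,4,5,6,7,8,9}  (accept∈set)
'c' @ 2: {5,7}  (accept∈set)
'a' @ 3: {}  — state set empty
rest 'ca' ignored (set empty)
end set {} — state 5 not in

Answer: REJECT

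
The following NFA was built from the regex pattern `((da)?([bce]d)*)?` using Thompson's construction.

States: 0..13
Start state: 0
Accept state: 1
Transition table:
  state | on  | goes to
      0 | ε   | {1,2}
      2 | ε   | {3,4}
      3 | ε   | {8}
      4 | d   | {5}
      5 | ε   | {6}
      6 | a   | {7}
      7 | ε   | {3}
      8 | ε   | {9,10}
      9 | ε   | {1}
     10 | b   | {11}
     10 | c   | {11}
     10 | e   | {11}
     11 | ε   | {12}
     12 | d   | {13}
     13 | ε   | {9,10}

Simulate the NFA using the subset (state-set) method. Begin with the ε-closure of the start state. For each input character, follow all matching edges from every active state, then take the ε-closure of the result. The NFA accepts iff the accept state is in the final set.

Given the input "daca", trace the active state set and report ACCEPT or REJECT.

Answer: REJECT

Derivation:
initial (ε-close {0}): {0,1,2,3,4,8,9,10}
'd' @ 1: {5,6}
'a' @ 2: {1,3,7,8,9,10}  [accepting]
'c' @ 3: {11,12}
'a' @ 4: {}  — state set empty
end set {} — state 1 not in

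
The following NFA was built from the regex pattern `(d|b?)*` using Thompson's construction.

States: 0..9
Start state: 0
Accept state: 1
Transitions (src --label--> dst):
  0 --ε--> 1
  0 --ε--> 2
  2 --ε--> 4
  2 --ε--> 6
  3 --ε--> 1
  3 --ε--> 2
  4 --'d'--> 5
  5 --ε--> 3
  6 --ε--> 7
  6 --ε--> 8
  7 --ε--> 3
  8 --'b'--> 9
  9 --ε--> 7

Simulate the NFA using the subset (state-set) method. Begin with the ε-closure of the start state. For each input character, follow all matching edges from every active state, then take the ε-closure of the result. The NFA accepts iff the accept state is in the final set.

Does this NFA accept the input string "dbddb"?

Answer: ACCEPT

Derivation:
S₀ = ε-closure({0}) = {0,1,2,3,4,6,7,8}
'd' @ 1: {1,2,3,4,5,6,7,8}  [accepting]
'b' @ 2: {1,2,3,4,6,7,8,9}  [accepting]
'd' @ 3: {1,2,3,4,5,6,7,8}  [accepting]
'd' @ 4: {1,2,3,4,5,6,7,8}  [accepting]
'b' @ 5: {1,2,3,4,6,7,8,9}  [accepting]
end set {1,2,3,4,6,7,8,9} — state 1 in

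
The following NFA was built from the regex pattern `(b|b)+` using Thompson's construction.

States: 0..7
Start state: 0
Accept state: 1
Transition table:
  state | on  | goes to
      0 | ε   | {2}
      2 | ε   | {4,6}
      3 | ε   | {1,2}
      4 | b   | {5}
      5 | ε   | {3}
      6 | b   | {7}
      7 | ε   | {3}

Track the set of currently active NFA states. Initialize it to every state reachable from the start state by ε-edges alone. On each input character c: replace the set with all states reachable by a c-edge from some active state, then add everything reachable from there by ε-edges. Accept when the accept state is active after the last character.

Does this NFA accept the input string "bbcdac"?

initial (ε-close {0}): {0,2,4,6}
'b' @ 1: {1,2,3,4,5,6,7}  [accepting]
'b' @ 2: {1,2,3,4,5,6,7}  [accepting]
'c' @ 3: {}  — no active states
rest 'dac' ignored (set empty)
after full input: {}  (accept=1 not in)

Answer: REJECT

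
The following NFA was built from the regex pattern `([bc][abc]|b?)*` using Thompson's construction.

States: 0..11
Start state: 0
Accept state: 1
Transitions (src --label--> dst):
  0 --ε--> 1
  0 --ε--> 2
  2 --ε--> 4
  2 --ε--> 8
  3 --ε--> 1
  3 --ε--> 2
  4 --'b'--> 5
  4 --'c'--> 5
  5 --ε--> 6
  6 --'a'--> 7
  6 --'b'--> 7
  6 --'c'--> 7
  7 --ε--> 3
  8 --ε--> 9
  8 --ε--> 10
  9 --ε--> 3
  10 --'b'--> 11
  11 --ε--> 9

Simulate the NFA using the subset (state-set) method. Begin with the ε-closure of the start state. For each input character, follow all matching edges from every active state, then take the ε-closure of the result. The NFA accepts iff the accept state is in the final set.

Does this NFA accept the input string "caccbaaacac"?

S₀ = ε-closure({0}) = {0,1,2,3,4,8,9,10}
'c' @ 1: {5,6}
'a' @ 2: {1,2,3,4,7,8,9,10}  (accept∈set)
'c' @ 3: {5,6}
'c' @ 4: {1,2,3,4,7,8,9,10}  (accept∈set)
'b' @ 5: {1,2,3,4,5,6,8,9,10,11}  (accept∈set)
'a' @ 6: {1,2,3,4,7,8,9,10}  (accept∈set)
'a' @ 7: {}  — dead — no transitions
rest 'acac' ignored (set empty)
end set {} — state 1 not in

Answer: REJECT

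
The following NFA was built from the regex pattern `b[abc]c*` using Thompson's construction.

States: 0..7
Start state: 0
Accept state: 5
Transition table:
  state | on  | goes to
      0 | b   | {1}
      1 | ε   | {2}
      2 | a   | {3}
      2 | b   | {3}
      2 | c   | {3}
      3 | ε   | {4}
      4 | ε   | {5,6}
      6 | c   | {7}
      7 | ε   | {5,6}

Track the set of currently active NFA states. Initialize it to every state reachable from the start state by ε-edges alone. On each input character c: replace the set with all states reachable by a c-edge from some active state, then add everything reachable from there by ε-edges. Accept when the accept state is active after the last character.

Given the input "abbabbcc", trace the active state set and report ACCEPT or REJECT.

S₀ = ε-closure({0}) = {0}
'a' @ 1: {}  — no active states
rest 'bbabbcc' ignored (set empty)
final: {}; accept 5 not in set

Answer: REJECT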